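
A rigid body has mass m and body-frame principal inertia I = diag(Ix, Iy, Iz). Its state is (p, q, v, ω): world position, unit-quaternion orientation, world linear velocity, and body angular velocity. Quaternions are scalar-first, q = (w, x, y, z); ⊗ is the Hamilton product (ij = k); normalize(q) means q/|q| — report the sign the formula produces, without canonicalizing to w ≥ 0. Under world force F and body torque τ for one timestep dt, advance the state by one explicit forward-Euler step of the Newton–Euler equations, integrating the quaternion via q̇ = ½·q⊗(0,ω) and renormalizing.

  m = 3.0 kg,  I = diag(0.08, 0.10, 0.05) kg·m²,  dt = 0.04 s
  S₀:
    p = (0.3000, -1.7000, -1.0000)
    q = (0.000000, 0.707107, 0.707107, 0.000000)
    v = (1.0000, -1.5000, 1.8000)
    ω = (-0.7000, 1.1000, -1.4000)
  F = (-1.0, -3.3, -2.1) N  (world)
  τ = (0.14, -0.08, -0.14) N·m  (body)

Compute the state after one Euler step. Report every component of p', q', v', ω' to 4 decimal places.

a = (-0.3333, -1.1000, -0.7000)
new position p' = (0.3400, -1.7600, -0.9280)
v + (F/m)dt = (0.9867, -1.5440, 1.7720)
gyro term ω×Iω = (0.0770, 0.0294, -0.0154)
angular accel α = (0.7875, -1.0940, -2.4920)
new body rate ω' = (-0.6685, 1.0562, -1.4997)
Hamilton product q⊗(0,ω) = (-0.2828428, -0.9899498, 0.9899498, 1.2727926)
updated quaternion q' = (-0.0057, 0.6868, 0.7264, 0.0254)

p' = (0.3400, -1.7600, -0.9280)
q' = (-0.0057, 0.6868, 0.7264, 0.0254)
v' = (0.9867, -1.5440, 1.7720)
ω' = (-0.6685, 1.0562, -1.4997)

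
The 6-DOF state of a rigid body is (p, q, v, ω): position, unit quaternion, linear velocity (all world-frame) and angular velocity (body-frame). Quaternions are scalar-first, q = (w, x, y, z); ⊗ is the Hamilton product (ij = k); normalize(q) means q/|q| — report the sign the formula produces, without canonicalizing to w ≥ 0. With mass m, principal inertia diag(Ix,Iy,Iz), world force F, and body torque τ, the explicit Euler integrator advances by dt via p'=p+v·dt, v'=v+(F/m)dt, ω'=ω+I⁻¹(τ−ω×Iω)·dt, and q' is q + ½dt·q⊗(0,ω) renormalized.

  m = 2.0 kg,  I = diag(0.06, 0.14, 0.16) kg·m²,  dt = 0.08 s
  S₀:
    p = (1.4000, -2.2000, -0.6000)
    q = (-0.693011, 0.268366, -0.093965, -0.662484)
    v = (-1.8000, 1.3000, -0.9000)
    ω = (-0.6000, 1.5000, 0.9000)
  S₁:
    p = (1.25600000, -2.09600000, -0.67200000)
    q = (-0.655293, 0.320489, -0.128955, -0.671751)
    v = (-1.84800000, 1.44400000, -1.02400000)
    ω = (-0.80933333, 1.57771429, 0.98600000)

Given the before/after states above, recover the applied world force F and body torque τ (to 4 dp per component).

rate change Δω = (-0.20933333, 0.07771429, 0.08600000)
applied torque τ = (-0.1300, 0.1900, 0.1000)
velocity change Δv = (-0.04800000, 0.14400000, -0.12400000)
m·(v₁−v₀)/dt = (-1.2000, 3.6000, -3.1000)

F = (-1.2000, 3.6000, -3.1000)
τ = (-0.1300, 0.1900, 0.1000)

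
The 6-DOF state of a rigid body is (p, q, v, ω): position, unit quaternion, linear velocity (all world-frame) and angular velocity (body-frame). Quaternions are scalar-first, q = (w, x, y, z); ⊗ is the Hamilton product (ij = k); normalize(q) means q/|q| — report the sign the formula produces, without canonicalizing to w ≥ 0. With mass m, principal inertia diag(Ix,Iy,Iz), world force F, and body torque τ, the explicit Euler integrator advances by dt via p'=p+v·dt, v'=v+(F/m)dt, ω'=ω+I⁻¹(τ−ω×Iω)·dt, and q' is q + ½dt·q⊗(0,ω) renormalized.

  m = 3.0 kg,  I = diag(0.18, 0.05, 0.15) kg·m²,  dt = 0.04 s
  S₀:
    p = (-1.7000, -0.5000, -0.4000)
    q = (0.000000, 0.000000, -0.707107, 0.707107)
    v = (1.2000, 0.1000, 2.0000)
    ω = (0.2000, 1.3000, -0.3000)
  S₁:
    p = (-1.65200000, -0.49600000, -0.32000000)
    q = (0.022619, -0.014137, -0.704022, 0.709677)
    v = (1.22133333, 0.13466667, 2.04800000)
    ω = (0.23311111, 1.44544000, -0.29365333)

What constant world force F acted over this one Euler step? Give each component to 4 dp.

v₁ − v₀ = (0.02133333, 0.03466667, 0.04800000)
applied force F = (1.6000, 2.6000, 3.6000)

F = (1.6000, 2.6000, 3.6000)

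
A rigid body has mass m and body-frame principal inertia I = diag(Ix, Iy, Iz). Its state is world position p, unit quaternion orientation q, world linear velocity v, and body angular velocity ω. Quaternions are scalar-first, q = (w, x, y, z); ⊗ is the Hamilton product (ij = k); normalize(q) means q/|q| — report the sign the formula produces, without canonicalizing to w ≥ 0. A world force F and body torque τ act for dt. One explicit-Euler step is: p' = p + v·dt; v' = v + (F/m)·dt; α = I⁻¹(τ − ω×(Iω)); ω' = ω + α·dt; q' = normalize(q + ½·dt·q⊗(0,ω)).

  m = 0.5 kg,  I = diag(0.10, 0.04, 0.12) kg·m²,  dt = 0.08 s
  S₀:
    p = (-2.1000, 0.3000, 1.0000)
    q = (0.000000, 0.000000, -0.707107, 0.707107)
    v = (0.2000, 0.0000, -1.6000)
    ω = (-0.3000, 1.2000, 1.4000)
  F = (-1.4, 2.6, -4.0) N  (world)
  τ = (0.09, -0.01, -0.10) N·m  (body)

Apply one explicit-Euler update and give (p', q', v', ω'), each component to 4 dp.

gyro term ω×Iω = (0.1344, 0.0084, 0.0216)
angular accel α = (-0.4440, -0.4600, -1.0133)
new body rate ω' = (-0.3355, 1.1632, 1.3189)
q⊗(0,ω) = (-0.1414214, -1.8384782, -0.2121321, -0.2121321)
q' = normalize(q + ½dt·q⊗(0,ω)) = (-0.0056, -0.0733, -0.7136, 0.6967)
linear accel F/m = (-2.8000, 5.2000, -8.0000)
new position p' = (-2.0840, 0.3000, 0.8720)
v' = v + a·dt = (-0.0240, 0.4160, -2.2400)

p' = (-2.0840, 0.3000, 0.8720)
q' = (-0.0056, -0.0733, -0.7136, 0.6967)
v' = (-0.0240, 0.4160, -2.2400)
ω' = (-0.3355, 1.1632, 1.3189)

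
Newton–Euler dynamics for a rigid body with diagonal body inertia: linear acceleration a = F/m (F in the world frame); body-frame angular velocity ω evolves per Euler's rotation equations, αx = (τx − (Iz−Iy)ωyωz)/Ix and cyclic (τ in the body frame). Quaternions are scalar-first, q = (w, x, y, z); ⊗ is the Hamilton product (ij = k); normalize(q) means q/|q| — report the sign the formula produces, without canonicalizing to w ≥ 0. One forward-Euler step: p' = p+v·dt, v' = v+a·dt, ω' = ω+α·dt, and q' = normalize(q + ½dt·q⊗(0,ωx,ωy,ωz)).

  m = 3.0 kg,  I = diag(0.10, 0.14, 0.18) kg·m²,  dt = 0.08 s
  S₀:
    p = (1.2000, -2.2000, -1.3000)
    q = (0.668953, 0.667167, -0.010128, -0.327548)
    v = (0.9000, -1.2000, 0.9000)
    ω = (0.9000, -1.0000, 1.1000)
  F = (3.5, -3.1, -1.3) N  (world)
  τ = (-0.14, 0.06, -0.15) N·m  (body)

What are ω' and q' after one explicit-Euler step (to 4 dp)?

α = I⁻¹(τ − ω×Iω) = (-0.9600, 0.9943, -0.6333)
new body rate ω' = (0.8232, -0.9205, 1.0493)
Hamilton product q⊗(0,ω) = (-0.2502755, 0.2633689, -1.6976299, 0.0777965)
updated quaternion q' = (0.6574, 0.6761, -0.0778, -0.3237)

ω' = (0.8232, -0.9205, 1.0493)
q' = (0.6574, 0.6761, -0.0778, -0.3237)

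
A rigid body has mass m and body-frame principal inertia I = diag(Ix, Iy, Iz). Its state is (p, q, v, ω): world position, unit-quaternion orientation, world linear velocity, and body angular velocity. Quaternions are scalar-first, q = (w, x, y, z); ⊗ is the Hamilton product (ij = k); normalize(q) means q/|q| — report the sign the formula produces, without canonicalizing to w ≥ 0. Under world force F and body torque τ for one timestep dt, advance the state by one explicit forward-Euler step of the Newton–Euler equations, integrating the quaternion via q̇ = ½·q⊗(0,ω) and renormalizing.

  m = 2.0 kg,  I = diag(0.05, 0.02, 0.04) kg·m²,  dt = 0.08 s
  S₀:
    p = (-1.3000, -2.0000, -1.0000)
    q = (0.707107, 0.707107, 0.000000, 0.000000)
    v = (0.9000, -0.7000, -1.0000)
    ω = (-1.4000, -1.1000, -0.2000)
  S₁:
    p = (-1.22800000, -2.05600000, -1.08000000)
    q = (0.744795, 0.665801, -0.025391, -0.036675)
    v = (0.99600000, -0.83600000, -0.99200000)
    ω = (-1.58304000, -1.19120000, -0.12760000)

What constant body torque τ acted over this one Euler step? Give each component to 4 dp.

τ = (-0.1100, -0.0200, -0.0100)

Δω = ω₁−ω₀ = (-0.18304000, -0.09120000, 0.07240000)
I·α + gyro = (-0.1100, -0.0200, -0.0100)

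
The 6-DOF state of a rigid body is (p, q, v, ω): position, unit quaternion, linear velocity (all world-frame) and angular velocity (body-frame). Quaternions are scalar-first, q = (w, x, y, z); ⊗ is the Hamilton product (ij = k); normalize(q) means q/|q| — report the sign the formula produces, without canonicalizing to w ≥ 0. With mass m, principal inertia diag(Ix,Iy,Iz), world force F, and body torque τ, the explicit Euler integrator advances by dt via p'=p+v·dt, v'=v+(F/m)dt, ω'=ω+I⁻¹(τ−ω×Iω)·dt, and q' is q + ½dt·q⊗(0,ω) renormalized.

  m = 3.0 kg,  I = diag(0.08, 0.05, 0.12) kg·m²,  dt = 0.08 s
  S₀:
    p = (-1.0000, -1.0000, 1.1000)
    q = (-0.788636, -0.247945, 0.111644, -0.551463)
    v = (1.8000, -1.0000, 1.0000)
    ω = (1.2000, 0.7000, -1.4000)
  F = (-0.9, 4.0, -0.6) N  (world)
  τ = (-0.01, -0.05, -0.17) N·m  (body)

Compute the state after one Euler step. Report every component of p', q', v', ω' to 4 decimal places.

p' = (-0.8560, -1.0800, 1.1800)
q' = (-0.8082, -0.2758, 0.0491, -0.5180)
v' = (1.7760, -0.8933, 0.9840)
ω' = (1.2586, 0.5125, -1.4965)

a = (-0.3000, 1.3333, -0.2000)
p + v·dt = (-0.8560, -1.0800, 1.1800)
new velocity v' = (1.7760, -0.8933, 0.9840)
(τ − ω×Iω)/I = (0.7325, -2.3440, -1.2067)
ω' = ω + α·dt = (1.2586, 0.5125, -1.4965)
2q̇ = q⊗(0,ω) = (-0.5526650, -0.7166407, -1.5609238, 0.7965561)
q + ½dt·q⊗(0,ω), renormalized = (-0.8082, -0.2758, 0.0491, -0.5180)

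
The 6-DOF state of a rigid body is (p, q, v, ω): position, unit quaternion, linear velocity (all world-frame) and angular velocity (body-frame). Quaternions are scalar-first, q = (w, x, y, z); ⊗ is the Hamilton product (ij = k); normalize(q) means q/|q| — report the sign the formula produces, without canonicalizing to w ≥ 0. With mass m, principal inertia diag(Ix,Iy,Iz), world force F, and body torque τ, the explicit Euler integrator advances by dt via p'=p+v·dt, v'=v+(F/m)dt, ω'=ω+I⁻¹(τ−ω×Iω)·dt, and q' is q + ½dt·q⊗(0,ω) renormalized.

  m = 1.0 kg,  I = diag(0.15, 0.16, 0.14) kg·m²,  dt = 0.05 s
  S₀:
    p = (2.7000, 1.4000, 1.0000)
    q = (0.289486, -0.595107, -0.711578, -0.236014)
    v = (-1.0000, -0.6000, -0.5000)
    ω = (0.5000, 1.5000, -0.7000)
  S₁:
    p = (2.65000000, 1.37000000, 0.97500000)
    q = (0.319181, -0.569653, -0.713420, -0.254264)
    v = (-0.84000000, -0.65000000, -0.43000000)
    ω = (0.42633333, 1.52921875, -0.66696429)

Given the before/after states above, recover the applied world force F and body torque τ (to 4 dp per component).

F = (3.2000, -1.0000, 1.4000)
τ = (-0.2000, 0.0900, 0.1000)

rate change Δω = (-0.07366667, 0.02921875, 0.03303571)
precession coupling = (0.0210, -0.0035, 0.0075)
applied torque τ = (-0.2000, 0.0900, 0.1000)
Δv = v₁−v₀ = (0.16000000, -0.05000000, 0.07000000)
m·(v₁−v₀)/dt = (3.2000, -1.0000, 1.4000)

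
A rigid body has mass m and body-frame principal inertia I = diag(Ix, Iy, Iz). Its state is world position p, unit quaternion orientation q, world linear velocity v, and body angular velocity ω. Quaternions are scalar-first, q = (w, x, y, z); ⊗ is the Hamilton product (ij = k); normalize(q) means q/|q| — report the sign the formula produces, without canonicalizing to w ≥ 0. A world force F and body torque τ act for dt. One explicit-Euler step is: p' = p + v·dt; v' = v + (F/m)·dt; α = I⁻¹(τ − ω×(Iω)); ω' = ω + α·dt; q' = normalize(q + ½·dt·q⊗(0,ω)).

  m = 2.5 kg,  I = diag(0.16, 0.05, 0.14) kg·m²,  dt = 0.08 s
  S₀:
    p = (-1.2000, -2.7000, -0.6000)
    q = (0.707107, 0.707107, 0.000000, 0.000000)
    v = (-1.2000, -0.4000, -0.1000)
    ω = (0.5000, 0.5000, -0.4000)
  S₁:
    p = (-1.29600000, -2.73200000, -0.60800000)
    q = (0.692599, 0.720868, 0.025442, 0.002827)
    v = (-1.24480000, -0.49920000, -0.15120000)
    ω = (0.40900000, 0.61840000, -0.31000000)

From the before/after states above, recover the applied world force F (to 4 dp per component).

F = (-1.4000, -3.1000, -1.6000)

Δv = v₁−v₀ = (-0.04480000, -0.09920000, -0.05120000)
F = m·Δv/dt = (-1.4000, -3.1000, -1.6000)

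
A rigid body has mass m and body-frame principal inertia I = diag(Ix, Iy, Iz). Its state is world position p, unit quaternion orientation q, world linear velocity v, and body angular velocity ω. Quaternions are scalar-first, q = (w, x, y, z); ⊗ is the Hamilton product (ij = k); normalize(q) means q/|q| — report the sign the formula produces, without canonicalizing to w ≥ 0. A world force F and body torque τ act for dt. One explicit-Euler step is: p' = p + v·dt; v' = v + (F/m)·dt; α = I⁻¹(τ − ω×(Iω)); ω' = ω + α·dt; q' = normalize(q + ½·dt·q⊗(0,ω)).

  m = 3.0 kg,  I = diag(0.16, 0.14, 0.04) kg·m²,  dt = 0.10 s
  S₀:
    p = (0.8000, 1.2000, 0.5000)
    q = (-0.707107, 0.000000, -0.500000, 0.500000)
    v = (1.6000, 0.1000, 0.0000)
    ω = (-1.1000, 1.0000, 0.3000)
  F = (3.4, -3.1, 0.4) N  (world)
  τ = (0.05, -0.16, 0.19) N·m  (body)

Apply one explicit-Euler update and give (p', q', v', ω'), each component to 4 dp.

new position p' = (0.9600, 1.2100, 0.5000)
new velocity v' = (1.7133, -0.0033, 0.0133)
α = I⁻¹(τ − ω×Iω) = (0.5000, -0.8600, 4.2000)
ω + α·dt = (-1.0500, 0.9140, 0.7200)
2q̇ = q⊗(0,ω) = (0.3500000, 0.1278177, -1.2571070, -0.7621321)
q' = normalize(q + ½dt·q⊗(0,ω)) = (-0.6876, 0.0064, -0.5612, 0.4606)

p' = (0.9600, 1.2100, 0.5000)
q' = (-0.6876, 0.0064, -0.5612, 0.4606)
v' = (1.7133, -0.0033, 0.0133)
ω' = (-1.0500, 0.9140, 0.7200)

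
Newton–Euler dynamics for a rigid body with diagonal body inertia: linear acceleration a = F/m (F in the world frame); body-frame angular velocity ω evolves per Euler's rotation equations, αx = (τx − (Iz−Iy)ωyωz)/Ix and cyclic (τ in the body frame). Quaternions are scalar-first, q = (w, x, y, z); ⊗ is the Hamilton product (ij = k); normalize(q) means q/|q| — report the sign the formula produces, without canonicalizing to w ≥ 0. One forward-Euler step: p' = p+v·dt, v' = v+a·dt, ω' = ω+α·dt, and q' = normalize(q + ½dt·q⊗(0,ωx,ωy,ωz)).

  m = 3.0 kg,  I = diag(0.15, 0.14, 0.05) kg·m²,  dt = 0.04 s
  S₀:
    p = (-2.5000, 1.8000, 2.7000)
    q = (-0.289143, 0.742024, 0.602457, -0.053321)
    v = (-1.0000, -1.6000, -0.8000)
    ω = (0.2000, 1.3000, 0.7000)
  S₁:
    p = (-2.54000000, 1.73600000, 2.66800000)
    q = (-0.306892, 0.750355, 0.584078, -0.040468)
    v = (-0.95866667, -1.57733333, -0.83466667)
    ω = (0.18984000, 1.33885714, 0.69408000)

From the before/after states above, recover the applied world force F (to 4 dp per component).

F = (3.1000, 1.7000, -2.6000)

v₁ − v₀ = (0.04133333, 0.02266667, -0.03466667)
m·(v₁−v₀)/dt = (3.1000, 1.7000, -2.6000)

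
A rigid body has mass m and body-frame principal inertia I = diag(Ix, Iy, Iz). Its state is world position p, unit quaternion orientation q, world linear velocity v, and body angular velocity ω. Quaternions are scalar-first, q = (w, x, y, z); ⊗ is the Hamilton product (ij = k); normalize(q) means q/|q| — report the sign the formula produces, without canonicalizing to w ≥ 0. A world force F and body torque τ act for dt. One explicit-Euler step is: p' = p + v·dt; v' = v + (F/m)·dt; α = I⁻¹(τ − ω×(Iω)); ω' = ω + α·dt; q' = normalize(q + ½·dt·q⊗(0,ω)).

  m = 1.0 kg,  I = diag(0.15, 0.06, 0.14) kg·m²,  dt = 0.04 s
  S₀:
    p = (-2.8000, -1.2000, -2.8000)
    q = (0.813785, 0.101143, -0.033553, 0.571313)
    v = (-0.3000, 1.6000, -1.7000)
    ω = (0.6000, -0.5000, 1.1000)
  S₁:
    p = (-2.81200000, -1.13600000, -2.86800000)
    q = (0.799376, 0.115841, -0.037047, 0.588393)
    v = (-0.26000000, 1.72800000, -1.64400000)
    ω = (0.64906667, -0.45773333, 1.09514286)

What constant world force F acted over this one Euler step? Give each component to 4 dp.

v₁ − v₀ = (0.04000000, 0.12800000, 0.05600000)
F = m·Δv/dt = (1.0000, 3.2000, 1.4000)

F = (1.0000, 3.2000, 1.4000)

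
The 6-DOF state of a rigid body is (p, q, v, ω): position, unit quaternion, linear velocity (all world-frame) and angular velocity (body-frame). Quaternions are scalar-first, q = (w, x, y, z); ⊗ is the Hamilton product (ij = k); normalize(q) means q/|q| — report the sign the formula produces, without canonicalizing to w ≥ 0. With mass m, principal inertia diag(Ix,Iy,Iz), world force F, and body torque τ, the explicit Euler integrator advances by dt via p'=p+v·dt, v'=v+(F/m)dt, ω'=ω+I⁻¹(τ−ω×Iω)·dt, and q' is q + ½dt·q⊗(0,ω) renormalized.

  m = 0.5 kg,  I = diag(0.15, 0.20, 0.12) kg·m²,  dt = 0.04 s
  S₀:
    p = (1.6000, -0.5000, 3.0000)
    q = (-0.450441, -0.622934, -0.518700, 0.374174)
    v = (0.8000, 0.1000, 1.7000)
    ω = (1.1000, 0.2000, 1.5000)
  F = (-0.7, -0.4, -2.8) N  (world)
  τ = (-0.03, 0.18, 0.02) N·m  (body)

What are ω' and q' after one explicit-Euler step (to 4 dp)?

ω' = (1.0984, 0.2261, 1.5030)
q' = (-0.4456, -0.6494, -0.4932, 0.3693)

gyro term ω×Iω = (-0.0240, 0.0495, 0.0110)
angular accel α = (-0.0400, 0.6525, 0.0750)
ω' = ω + α·dt = (1.0984, 0.2261, 1.5030)
q⊗(0,ω) = (0.2277064, -1.3483699, 1.2559042, -0.2296783)
updated quaternion q' = (-0.4456, -0.6494, -0.4932, 0.3693)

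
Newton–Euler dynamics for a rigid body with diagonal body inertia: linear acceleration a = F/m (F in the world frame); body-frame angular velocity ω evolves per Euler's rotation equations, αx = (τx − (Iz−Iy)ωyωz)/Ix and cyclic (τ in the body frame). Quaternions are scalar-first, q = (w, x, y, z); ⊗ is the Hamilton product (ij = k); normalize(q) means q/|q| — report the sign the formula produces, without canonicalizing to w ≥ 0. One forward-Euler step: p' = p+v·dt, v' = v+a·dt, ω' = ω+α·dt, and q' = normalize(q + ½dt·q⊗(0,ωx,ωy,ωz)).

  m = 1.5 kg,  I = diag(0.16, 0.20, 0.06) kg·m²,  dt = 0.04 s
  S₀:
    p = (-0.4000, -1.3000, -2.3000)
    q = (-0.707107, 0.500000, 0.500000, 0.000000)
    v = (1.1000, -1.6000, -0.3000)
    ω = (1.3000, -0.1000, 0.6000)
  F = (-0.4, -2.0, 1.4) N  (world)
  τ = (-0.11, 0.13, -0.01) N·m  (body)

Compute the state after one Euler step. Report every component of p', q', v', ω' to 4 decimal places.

p' = (-0.3560, -1.3640, -2.3120)
q' = (-0.7188, 0.4874, 0.4952, -0.0225)
v' = (1.0893, -1.6533, -0.2627)
ω' = (1.2704, -0.0896, 0.5968)

a = F/m = (-0.2667, -1.3333, 0.9333)
p + v·dt = (-0.3560, -1.3640, -2.3120)
new velocity v' = (1.0893, -1.6533, -0.2627)
precession coupling ω×(Iω) = (0.0084, 0.0780, -0.0052)
α = I⁻¹(τ − ω×Iω) = (-0.7400, 0.2600, -0.0800)
new body rate ω' = (1.2704, -0.0896, 0.5968)
Hamilton product q⊗(0,ω) = (-0.6000000, -0.6192391, -0.2292893, -1.1242642)
q' = normalize(q + ½dt·q⊗(0,ω)) = (-0.7188, 0.4874, 0.4952, -0.0225)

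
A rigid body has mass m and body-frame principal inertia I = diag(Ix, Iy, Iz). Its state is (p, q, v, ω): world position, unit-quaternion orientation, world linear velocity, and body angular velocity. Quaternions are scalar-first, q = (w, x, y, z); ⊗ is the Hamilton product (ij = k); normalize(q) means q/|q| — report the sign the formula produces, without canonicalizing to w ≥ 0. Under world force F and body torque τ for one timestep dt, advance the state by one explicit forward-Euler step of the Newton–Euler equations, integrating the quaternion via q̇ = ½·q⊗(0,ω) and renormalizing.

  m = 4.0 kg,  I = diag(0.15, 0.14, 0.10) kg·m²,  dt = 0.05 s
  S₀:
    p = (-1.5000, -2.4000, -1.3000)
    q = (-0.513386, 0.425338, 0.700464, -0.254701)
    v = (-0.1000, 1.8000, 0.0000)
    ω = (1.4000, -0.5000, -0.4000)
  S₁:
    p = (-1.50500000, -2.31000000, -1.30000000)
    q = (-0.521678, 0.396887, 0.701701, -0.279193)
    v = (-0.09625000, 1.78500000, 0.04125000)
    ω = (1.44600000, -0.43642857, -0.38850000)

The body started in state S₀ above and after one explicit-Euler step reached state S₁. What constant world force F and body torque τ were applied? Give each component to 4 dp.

Δω = ω₁−ω₀ = (0.04600000, 0.06357143, 0.01150000)
gyro term ω₀×Iω₀ = (-0.0080, -0.0280, 0.0070)
I·α + gyro = (0.1300, 0.1500, 0.0300)
velocity change Δv = (0.00375000, -0.01500000, 0.04125000)
F = m·Δv/dt = (0.3000, -1.2000, 3.3000)

F = (0.3000, -1.2000, 3.3000)
τ = (0.1300, 0.1500, 0.0300)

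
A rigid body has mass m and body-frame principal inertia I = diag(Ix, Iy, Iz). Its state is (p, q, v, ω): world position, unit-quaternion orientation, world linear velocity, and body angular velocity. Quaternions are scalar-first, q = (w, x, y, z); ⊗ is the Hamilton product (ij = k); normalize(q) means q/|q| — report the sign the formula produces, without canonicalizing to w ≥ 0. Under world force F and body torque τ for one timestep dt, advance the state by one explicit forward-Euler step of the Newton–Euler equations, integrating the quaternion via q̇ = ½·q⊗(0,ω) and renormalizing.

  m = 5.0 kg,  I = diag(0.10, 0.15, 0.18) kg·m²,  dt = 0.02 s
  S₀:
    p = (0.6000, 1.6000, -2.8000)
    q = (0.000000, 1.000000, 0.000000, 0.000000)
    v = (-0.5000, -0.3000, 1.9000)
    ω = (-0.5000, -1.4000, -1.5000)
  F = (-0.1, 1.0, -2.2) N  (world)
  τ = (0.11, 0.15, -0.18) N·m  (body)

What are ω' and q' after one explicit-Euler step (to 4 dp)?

gyro term ω×Iω = (0.0630, -0.0600, 0.0350)
α = I⁻¹(τ − ω×Iω) = (0.4700, 1.4000, -1.1944)
ω + α·dt = (-0.4906, -1.3720, -1.5239)
q⊗(0,ω) = (0.5000000, 0.0000000, 1.5000000, -1.4000000)
q' = normalize(q + ½dt·q⊗(0,ω)) = (0.0050, 0.9998, 0.0150, -0.0140)

ω' = (-0.4906, -1.3720, -1.5239)
q' = (0.0050, 0.9998, 0.0150, -0.0140)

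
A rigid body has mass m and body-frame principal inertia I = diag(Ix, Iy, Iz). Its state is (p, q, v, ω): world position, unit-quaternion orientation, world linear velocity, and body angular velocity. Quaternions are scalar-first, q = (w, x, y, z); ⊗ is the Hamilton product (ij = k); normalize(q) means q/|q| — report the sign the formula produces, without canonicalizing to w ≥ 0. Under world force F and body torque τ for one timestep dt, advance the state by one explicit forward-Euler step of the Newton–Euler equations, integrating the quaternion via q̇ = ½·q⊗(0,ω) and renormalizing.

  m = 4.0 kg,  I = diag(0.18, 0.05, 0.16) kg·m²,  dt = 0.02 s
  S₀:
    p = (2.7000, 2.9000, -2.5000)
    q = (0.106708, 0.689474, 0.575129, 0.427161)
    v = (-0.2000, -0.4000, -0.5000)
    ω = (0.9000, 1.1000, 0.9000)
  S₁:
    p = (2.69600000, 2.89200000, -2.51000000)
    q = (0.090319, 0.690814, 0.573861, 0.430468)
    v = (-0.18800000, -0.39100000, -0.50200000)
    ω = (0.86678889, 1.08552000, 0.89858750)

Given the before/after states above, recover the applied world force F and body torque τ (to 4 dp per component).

F = (2.4000, 1.8000, -0.4000)
τ = (-0.1900, -0.0200, -0.1400)

rate change Δω = (-0.03321111, -0.01448000, -0.00141250)
precession coupling = (0.1089, 0.0162, -0.1287)
applied torque τ = (-0.1900, -0.0200, -0.1400)
velocity change Δv = (0.01200000, 0.00900000, -0.00200000)
F = m·Δv/dt = (2.4000, 1.8000, -0.4000)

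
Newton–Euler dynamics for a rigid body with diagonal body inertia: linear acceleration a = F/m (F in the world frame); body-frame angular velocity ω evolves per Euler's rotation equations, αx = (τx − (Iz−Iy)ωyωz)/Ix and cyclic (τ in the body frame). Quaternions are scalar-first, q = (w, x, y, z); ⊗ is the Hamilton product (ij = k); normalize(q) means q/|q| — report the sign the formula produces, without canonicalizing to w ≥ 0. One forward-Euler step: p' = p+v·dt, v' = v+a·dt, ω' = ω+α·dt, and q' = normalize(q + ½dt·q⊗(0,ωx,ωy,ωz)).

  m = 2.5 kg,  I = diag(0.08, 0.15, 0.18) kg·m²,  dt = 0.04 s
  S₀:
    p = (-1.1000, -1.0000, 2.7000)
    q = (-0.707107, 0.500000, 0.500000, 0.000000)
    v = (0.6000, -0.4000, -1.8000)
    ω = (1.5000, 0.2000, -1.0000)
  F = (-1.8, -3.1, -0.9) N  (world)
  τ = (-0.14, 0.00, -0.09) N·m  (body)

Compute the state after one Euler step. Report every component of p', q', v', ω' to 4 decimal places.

precession coupling ω×(Iω) = (-0.0060, 0.1500, 0.0210)
α = I⁻¹(τ − ω×Iω) = (-1.6750, -1.0000, -0.6167)
new body rate ω' = (1.4330, 0.1600, -1.0247)
Hamilton product q⊗(0,ω) = (-0.8500000, -1.5606605, 0.3585786, 0.0571070)
q + ½dt·q⊗(0,ω), renormalized = (-0.7236, 0.4685, 0.5068, 0.0011)
linear accel F/m = (-0.7200, -1.2400, -0.3600)
p' = p + v·dt = (-1.0760, -1.0160, 2.6280)
v' = v + a·dt = (0.5712, -0.4496, -1.8144)

p' = (-1.0760, -1.0160, 2.6280)
q' = (-0.7236, 0.4685, 0.5068, 0.0011)
v' = (0.5712, -0.4496, -1.8144)
ω' = (1.4330, 0.1600, -1.0247)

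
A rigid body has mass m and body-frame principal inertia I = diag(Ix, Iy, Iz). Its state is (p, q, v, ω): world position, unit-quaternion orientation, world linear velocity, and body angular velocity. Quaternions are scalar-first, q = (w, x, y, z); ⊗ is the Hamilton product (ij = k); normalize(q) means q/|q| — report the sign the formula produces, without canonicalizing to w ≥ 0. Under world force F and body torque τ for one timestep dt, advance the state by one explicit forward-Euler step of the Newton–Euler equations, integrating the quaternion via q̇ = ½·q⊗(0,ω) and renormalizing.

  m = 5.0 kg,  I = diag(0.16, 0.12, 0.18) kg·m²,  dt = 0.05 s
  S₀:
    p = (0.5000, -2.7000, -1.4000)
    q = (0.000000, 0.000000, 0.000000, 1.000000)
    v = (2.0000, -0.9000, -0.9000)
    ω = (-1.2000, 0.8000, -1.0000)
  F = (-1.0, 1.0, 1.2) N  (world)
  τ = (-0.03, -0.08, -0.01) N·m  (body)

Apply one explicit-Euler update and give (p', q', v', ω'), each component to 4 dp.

a = (-0.2000, 0.2000, 0.2400)
p + v·dt = (0.6000, -2.7450, -1.4450)
v' = v + a·dt = (1.9900, -0.8900, -0.8880)
precession coupling ω×(Iω) = (-0.0480, -0.0240, 0.0384)
α = I⁻¹(τ − ω×Iω) = (0.1125, -0.4667, -0.2689)
ω + α·dt = (-1.1944, 0.7767, -1.0134)
2q̇ = q⊗(0,ω) = (1.0000000, -0.8000000, -1.2000000, 0.0000000)
q + ½dt·q⊗(0,ω), renormalized = (0.0250, -0.0200, -0.0300, 0.9990)

p' = (0.6000, -2.7450, -1.4450)
q' = (0.0250, -0.0200, -0.0300, 0.9990)
v' = (1.9900, -0.8900, -0.8880)
ω' = (-1.1944, 0.7767, -1.0134)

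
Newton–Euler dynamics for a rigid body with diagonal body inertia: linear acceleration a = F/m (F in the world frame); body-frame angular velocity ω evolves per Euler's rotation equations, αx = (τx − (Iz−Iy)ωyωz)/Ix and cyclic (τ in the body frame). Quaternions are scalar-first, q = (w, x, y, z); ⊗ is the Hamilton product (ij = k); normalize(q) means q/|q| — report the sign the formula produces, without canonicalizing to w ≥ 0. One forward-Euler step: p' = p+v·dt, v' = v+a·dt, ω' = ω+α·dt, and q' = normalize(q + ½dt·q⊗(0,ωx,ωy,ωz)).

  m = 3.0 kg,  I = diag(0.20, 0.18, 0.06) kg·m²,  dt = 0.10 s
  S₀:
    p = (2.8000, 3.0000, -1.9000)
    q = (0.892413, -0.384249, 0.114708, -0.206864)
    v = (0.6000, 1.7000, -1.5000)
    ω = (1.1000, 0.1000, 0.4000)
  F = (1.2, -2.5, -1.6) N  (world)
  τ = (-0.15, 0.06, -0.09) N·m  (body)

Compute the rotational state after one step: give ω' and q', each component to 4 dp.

gyro term ω×Iω = (-0.0048, 0.0616, -0.0022)
α = I⁻¹(τ − ω×Iω) = (-0.7260, -0.0089, -1.4633)
ω + α·dt = (1.0274, 0.0991, 0.2537)
2q̇ = q⊗(0,ω) = (0.4939487, 1.0482239, 0.0153905, 0.1923615)
q + ½dt·q⊗(0,ω), renormalized = (0.9155, -0.3313, 0.1153, -0.1969)

ω' = (1.0274, 0.0991, 0.2537)
q' = (0.9155, -0.3313, 0.1153, -0.1969)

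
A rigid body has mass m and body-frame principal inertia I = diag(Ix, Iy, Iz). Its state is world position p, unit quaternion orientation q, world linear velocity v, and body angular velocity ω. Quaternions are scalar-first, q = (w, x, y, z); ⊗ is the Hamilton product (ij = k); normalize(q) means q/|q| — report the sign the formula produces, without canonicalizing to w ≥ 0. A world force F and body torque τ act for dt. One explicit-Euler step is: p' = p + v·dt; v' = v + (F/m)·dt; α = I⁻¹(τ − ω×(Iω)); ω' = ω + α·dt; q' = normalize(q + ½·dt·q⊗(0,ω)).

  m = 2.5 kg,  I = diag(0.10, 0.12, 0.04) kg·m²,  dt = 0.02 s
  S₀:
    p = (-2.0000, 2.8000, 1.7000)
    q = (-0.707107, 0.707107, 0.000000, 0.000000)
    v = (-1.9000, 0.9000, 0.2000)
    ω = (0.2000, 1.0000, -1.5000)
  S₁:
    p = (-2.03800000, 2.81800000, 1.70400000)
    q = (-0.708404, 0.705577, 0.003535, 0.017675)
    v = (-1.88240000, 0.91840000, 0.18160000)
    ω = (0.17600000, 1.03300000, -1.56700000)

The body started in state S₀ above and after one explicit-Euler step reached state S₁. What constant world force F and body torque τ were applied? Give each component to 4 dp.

F = (2.2000, 2.3000, -2.3000)
τ = (0.0000, 0.1800, -0.1300)

rate change Δω = (-0.02400000, 0.03300000, -0.06700000)
ω₀×(Iω₀) = (0.1200, -0.0180, 0.0040)
τ = I·(Δω/dt) + ω₀×(Iω₀) = (0.0000, 0.1800, -0.1300)
Δv = v₁−v₀ = (0.01760000, 0.01840000, -0.01840000)
F = m·Δv/dt = (2.2000, 2.3000, -2.3000)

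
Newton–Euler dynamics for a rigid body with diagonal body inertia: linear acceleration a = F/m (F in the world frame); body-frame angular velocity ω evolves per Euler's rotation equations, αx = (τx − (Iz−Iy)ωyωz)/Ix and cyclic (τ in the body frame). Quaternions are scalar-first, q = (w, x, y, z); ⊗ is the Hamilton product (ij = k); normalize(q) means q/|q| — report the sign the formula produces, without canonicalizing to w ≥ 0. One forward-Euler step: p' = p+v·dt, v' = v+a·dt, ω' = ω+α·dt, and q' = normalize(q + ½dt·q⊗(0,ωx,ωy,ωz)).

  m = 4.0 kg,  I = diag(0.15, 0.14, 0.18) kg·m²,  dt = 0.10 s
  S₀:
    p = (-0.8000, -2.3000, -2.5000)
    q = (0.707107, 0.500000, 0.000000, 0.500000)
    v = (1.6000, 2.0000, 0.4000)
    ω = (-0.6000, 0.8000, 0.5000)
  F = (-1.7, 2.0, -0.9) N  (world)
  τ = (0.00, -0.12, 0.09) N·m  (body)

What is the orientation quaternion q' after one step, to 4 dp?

2q̇ = q⊗(0,ω) = (0.0500000, -0.8242642, 0.0156856, 0.7535535)
updated quaternion q' = (0.7085, 0.4581, 0.0008, 0.5368)

q' = (0.7085, 0.4581, 0.0008, 0.5368)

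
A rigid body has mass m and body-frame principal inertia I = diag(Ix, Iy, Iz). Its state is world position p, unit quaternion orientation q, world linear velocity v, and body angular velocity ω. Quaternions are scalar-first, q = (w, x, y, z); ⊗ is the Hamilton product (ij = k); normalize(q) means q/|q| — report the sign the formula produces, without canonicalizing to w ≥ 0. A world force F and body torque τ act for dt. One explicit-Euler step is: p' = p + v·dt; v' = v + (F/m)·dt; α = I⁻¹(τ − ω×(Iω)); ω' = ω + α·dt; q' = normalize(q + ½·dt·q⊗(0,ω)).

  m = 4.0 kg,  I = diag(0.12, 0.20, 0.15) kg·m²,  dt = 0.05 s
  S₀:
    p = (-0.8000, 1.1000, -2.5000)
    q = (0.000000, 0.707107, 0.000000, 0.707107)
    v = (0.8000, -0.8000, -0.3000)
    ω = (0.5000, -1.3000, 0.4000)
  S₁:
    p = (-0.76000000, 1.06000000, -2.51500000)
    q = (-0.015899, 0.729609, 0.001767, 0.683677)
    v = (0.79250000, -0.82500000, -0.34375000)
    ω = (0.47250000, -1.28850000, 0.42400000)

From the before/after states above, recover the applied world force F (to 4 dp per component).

F = (-0.6000, -2.0000, -3.5000)

Δv = v₁−v₀ = (-0.00750000, -0.02500000, -0.04375000)
applied force F = (-0.6000, -2.0000, -3.5000)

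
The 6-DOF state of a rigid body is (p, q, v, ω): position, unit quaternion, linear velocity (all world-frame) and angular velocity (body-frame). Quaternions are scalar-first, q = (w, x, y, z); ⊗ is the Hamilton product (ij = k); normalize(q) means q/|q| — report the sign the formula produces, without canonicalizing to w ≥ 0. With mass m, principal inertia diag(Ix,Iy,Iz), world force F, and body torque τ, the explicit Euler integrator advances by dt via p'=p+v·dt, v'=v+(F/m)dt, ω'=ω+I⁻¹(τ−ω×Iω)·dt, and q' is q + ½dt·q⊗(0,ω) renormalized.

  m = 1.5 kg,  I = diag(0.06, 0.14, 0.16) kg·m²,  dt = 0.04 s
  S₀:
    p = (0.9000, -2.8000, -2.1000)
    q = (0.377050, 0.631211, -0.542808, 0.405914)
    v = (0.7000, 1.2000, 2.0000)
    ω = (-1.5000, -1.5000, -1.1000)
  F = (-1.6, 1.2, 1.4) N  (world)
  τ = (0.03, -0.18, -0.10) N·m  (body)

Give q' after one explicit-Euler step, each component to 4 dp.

q⊗(0,ω) = (0.5791099, 0.6403848, -0.4801139, -2.1757835)
updated quaternion q' = (0.3882, 0.6433, -0.5518, 0.3620)

q' = (0.3882, 0.6433, -0.5518, 0.3620)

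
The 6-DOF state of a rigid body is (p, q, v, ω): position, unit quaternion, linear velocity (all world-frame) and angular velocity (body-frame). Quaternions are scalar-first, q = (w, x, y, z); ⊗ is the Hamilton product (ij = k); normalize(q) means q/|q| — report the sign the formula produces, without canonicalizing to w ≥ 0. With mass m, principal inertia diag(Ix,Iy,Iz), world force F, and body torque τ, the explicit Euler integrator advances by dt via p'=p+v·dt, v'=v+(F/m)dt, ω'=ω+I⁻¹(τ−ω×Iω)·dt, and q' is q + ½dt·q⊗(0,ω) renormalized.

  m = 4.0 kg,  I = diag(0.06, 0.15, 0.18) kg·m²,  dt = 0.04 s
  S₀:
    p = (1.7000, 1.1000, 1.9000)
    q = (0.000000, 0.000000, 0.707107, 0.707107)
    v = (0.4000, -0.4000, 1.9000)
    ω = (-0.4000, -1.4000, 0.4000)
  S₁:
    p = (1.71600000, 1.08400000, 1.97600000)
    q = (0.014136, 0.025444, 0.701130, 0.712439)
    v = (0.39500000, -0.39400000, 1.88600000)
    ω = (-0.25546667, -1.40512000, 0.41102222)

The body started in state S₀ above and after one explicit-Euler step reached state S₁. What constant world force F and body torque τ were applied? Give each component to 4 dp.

F = (-0.5000, 0.6000, -1.4000)
τ = (0.2000, 0.0000, 0.1000)

v₁ − v₀ = (-0.00500000, 0.00600000, -0.01400000)
m·(v₁−v₀)/dt = (-0.5000, 0.6000, -1.4000)
ω₁ − ω₀ = (0.14453333, -0.00512000, 0.01102222)
precession coupling = (-0.0168, 0.0192, 0.0504)
applied torque τ = (0.2000, 0.0000, 0.1000)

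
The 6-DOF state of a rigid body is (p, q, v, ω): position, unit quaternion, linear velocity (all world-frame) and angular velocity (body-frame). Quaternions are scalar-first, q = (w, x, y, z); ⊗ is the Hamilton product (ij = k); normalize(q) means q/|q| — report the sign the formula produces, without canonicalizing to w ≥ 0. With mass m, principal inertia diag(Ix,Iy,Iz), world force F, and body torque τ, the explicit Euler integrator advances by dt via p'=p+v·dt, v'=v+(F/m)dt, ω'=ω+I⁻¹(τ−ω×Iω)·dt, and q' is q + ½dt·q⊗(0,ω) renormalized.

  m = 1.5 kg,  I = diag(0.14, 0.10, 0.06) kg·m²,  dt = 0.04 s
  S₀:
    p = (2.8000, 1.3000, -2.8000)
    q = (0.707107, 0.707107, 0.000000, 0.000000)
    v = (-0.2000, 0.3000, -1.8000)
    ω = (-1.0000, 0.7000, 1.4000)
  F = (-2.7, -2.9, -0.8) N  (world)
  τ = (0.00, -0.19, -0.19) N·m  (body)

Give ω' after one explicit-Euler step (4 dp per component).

ω×(Iω) gyroscopic = (-0.0392, -0.1120, 0.0280)
α = I⁻¹(τ − ω×Iω) = (0.2800, -0.7800, -3.6333)
ω' = ω + α·dt = (-0.9888, 0.6688, 1.2547)

ω' = (-0.9888, 0.6688, 1.2547)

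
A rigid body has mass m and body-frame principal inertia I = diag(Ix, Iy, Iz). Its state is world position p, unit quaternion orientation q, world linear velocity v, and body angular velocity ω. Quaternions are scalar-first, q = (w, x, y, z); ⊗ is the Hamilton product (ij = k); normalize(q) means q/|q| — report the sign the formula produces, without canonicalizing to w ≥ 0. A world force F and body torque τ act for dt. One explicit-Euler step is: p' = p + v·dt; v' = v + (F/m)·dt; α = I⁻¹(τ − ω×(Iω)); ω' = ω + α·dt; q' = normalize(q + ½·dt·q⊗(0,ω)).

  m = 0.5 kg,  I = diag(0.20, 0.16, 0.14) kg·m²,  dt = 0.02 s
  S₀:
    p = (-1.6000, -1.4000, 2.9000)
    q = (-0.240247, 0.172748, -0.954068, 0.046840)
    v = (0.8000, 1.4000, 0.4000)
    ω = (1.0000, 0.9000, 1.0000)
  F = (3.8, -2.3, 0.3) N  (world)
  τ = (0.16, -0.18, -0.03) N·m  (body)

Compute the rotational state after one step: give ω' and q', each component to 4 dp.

ω' = (1.0178, 0.8700, 1.0009)
q' = (-0.2338, 0.1604, -0.9574, 0.0555)

ω×(Iω) gyroscopic = (-0.0180, 0.0600, -0.0360)
angular accel α = (0.8900, -1.5000, 0.0429)
ω + α·dt = (1.0178, 0.8700, 1.0009)
Hamilton product q⊗(0,ω) = (0.6390732, -1.2364710, -0.3421303, 0.8692942)
updated quaternion q' = (-0.2338, 0.1604, -0.9574, 0.0555)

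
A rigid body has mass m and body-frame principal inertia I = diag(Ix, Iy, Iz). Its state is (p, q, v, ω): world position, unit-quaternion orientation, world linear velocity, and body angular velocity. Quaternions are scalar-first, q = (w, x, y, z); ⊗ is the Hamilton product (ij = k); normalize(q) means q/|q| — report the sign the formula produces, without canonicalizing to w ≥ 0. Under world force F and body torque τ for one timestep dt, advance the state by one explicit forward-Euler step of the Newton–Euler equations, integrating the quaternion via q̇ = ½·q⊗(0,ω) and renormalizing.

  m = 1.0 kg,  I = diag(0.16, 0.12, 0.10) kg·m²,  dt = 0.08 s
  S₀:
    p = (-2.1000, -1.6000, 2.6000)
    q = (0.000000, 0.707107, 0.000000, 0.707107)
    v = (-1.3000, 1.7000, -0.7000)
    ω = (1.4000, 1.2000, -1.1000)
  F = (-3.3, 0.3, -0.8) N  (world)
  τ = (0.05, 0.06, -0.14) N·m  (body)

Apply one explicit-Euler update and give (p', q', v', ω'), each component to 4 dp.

p' = (-2.2040, -1.4640, 2.5440)
q' = (-0.0085, 0.6707, 0.0705, 0.7383)
v' = (-1.5640, 1.7240, -0.7640)
ω' = (1.4118, 1.3016, -1.1582)

p + v·dt = (-2.2040, -1.4640, 2.5440)
v + (F/m)dt = (-1.5640, 1.7240, -0.7640)
precession coupling ω×(Iω) = (0.0264, -0.0924, -0.0672)
(τ − ω×Iω)/I = (0.1475, 1.2700, -0.7280)
ω + α·dt = (1.4118, 1.3016, -1.1582)
2q̇ = q⊗(0,ω) = (-0.2121321, -0.8485284, 1.7677675, 0.8485284)
q + ½dt·q⊗(0,ω), renormalized = (-0.0085, 0.6707, 0.0705, 0.7383)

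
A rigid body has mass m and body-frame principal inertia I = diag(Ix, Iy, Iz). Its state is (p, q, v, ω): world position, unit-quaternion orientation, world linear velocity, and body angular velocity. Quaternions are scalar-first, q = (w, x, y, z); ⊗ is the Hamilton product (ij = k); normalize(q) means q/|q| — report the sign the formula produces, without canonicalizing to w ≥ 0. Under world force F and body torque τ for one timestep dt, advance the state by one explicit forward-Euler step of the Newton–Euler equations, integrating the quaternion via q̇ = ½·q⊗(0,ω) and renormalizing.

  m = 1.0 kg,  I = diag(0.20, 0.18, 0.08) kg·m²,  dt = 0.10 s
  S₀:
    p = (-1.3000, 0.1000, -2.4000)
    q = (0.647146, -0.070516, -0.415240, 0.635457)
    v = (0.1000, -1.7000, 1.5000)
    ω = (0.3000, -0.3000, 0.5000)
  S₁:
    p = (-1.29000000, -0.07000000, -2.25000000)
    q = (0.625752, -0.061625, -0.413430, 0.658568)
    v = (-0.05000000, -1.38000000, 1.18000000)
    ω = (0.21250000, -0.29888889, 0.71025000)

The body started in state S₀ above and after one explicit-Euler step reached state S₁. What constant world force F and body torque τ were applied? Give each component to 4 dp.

Δv = v₁−v₀ = (-0.15000000, 0.32000000, -0.32000000)
applied force F = (-1.5000, 3.2000, -3.2000)
ω₁ − ω₀ = (-0.08750000, 0.00111111, 0.21025000)
applied torque τ = (-0.1600, 0.0200, 0.1700)

F = (-1.5000, 3.2000, -3.2000)
τ = (-0.1600, 0.0200, 0.1700)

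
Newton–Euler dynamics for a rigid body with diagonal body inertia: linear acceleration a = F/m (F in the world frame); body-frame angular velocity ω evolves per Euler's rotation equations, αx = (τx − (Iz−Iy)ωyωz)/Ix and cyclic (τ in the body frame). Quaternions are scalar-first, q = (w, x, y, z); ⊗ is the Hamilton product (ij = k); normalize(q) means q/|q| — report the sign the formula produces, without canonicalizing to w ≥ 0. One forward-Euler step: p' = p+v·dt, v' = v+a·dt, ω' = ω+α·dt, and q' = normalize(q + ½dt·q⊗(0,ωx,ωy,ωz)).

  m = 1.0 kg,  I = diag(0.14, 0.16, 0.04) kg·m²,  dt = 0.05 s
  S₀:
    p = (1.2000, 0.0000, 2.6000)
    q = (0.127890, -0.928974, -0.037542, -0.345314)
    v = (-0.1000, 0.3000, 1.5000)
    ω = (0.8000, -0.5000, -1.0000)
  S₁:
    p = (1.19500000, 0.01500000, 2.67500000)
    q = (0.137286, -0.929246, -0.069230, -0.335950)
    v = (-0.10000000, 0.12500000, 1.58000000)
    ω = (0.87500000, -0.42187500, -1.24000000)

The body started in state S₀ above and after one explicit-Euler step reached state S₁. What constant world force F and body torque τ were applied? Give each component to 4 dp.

Δv = v₁−v₀ = (0.00000000, -0.17500000, 0.08000000)
applied force F = (0.0000, -3.5000, 1.6000)
ω₁ − ω₀ = (0.07500000, 0.07812500, -0.24000000)
applied torque τ = (0.1500, 0.1700, -0.2000)

F = (0.0000, -3.5000, 1.6000)
τ = (0.1500, 0.1700, -0.2000)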